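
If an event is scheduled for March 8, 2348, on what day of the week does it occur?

Monday

Doomsday rule: the anchor day for the 2300s is Wednesday. For year 48: 48÷12 = 4 r 0, and 0÷4 = 0, so 4+0+0 = 4.
Wednesday + 4 ≡ Sunday — that's 2348's doomsday.
In March the doomsday date is Mar 14.
Mar 8 is 6 days before Mar 14; 6 mod 7 = 6, so Sunday − 6 = Monday.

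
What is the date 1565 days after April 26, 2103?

+366 (one year; includes Feb 29, 2104) → Apr 26, 2104 (1199 left).
+365 (one year) → Apr 26, 2105 (834 left).
+365 (one year) → Apr 26, 2106 (469 left).
+365 (one year) → Apr 26, 2107 (104 left).
Apr has 30 days: +5 → May 1, 2107 (99 left).
May has 31 days: +31 → Jun 1, 2107 (68 left).
Jun has 30 days: +30 → Jul 1, 2107 (38 left).
Jul has 31 days: +31 → Aug 1, 2107 (7 left).
+7 → Aug 8, 2107.

August 8, 2107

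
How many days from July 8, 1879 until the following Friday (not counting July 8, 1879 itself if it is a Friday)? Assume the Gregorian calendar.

3

Jul 8, 1879 is a Tuesday.
From Tuesday to the next Friday is 3 days.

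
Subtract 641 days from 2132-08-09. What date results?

−366 (one year; includes Feb 29, 2132) → Aug 9, 2131 (275 left).
−9 → Jul 31, 2131 (end of Jul, 31 days; 266 left).
−31 → Jun 30, 2131 (end of Jun, 30 days; 235 left).
−30 → May 31, 2131 (end of May, 31 days; 205 left).
−31 → Apr 30, 2131 (end of Apr, 30 days; 174 left).
−30 → Mar 31, 2131 (end of Mar, 31 days; 144 left).
−31 → Feb 28, 2131 (end of Feb, 28 days; 113 left).
−28 → Jan 31, 2131 (end of Jan, 31 days; 85 left).
−31 → Dec 31, 2130 (end of Dec, 31 days; 54 left).
−31 → Nov 30, 2130 (end of Nov, 30 days; 23 left).
−23 → Nov 7, 2130.

November 7, 2130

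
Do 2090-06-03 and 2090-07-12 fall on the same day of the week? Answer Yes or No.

No

From Jun 3, 2090 to Jul 12, 2090 is 39 days.
39 mod 7 = 4, so they are different weekdays.
(Jun 3, 2090 is a Saturday; Jul 12, 2090 is a Wednesday.)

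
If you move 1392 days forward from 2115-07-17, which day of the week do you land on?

First find the weekday of Jul 17, 2115. Doomsday rule: the anchor day for the 2100s is Sunday. For year 15: 15÷12 = 1 r 3, and 3÷4 = 0, so 1+3+0 = 4.
Sunday + 4 ≡ Thursday — that's 2115's doomsday.
In July the doomsday date is Jul 11.
Jul 17 is 6 days after Jul 11; 6 mod 7 = 6, so Thursday + 6 = Wednesday.
1392 mod 7 = 6, so 1392 days after a Wednesday is Wednesday + 6 = Tuesday.

Tuesday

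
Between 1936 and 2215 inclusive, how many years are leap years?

Multiples of 4 in [1936,2215]: 70.
Of those, multiples of 100: 3 (not leap unless ÷400).
Multiples of 400: 1.
Leap years = 70 − 3 + 1 = 68.

68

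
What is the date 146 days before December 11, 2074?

July 18, 2074

−11 → Nov 30, 2074 (end of Nov, 30 days; 135 left).
−30 → Oct 31, 2074 (end of Oct, 31 days; 105 left).
−31 → Sep 30, 2074 (end of Sep, 30 days; 74 left).
−30 → Aug 31, 2074 (end of Aug, 31 days; 44 left).
−31 → Jul 31, 2074 (end of Jul, 31 days; 13 left).
−13 → Jul 18, 2074.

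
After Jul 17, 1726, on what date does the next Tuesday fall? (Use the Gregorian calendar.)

July 23, 1726

Jul 17, 1726 is a Wednesday.
From Wednesday to the next Tuesday is 6 days.
Jul 17, 1726 + 6 = Jul 23, 1726.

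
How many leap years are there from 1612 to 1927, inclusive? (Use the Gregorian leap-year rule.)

76

Multiples of 4 in [1612,1927]: 79.
Of those, multiples of 100: 3 (not leap unless ÷400).
Multiples of 400: 0.
Leap years = 79 − 3 + 0 = 76.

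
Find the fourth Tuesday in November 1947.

November 1, 1947 is a Saturday.
The first Tuesday is therefore November 4 (3 days later).
The fourth Tuesday is 4 + 3×7 = November 25.

November 25, 1947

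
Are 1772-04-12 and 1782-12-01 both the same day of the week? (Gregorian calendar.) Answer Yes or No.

Yes

From Apr 12, 1772 to Dec 1, 1782 is 3885 days.
3885 mod 7 = 0, so they are the same weekday.
(Apr 12, 1772 is a Sunday; Dec 1, 1782 is a Sunday.)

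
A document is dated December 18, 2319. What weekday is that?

Doomsday rule: the anchor day for the 2300s is Wednesday. For year 19: 19÷12 = 1 r 7, and 7÷4 = 1, so 1+7+1 = 9.
Wednesday + 9 ≡ Friday — that's 2319's doomsday.
In December the doomsday date is Dec 12.
Dec 18 is 6 days after Dec 12; 6 mod 7 = 6, so Friday + 6 = Thursday.

Thursday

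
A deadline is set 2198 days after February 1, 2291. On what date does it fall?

February 7, 2297

+365 (one year) → Feb 1, 2292 (1833 left).
+366 (one year; includes Feb 29, 2292) → Feb 1, 2293 (1467 left).
+365 (one year) → Feb 1, 2294 (1102 left).
+365 (one year) → Feb 1, 2295 (737 left).
+365 (one year) → Feb 1, 2296 (372 left).
Feb has 29 days: +29 → Mar 1, 2296 (343 left).
Mar has 31 days: +31 → Apr 1, 2296 (312 left).
Apr has 30 days: +30 → May 1, 2296 (282 left).
May has 31 days: +31 → Jun 1, 2296 (251 left).
Jun has 30 days: +30 → Jul 1, 2296 (221 left).
Jul has 31 days: +31 → Aug 1, 2296 (190 left).
Aug has 31 days: +31 → Sep 1, 2296 (159 left).
Sep has 30 days: +30 → Oct 1, 2296 (129 left).
Oct has 31 days: +31 → Nov 1, 2296 (98 left).
Nov has 30 days: +30 → Dec 1, 2296 (68 left).
Dec has 31 days: +31 → Jan 1, 2297 (37 left).
Jan has 31 days: +31 → Feb 1, 2297 (6 left).
+6 → Feb 7, 2297.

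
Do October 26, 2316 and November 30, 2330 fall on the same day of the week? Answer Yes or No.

From Oct 26, 2316 to Nov 30, 2330 is 5148 days.
5148 mod 7 = 3, so they are different weekdays.
(Oct 26, 2316 is a Thursday; Nov 30, 2330 is a Sunday.)

No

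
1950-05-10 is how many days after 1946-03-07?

Mar 7, 1946 → Mar 7, 1947: 365 days.
Mar 7, 1947 → Mar 7, 1948: 366 days (Feb 29, 1948 is in that span).
Mar 7, 1948 → Mar 7, 1949: 365 days.
Mar 7, 1949 → Mar 7, 1950: 365 days.
Mar 7, 1950 → Apr 7, 1950: 31 days (March has 31).
Apr 7, 1950 → May 7, 1950: 30 days (April has 30).
May 7, 1950 → May 10, 1950: 3 days.
Total: 1525 days.

1525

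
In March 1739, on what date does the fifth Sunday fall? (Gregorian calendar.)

March 29, 1739

March 1, 1739 is a Sunday.
The first Sunday is therefore March 1 (same day).
The fifth Sunday is 1 + 4×7 = March 29.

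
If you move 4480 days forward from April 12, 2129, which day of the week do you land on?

Tuesday

First find the weekday of Apr 12, 2129. Doomsday rule: the anchor day for the 2100s is Sunday. For year 29: 29÷12 = 2 r 5, and 5÷4 = 1, so 2+5+1 = 8.
Sunday + 8 ≡ Monday — that's 2129's doomsday.
In April the doomsday date is Apr 4.
Apr 12 is 8 days after Apr 4; 8 mod 7 = 1, so Monday + 1 = Tuesday.
4480 mod 7 = 0, so 4480 days after a Tuesday is Tuesday + 0 = Tuesday.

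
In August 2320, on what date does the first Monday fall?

August 2, 2320

August 1, 2320 is a Sunday.
The first Monday is therefore August 2 (1 days later).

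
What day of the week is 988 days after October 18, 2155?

Sunday

Oct 18, 2155 is a Saturday.
988 mod 7 = 1, so 988 days after a Saturday is Saturday + 1 = Sunday.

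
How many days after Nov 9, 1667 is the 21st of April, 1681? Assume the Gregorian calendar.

4912

Nov 9, 1667 → Nov 9, 1668: 366 days (Feb 29, 1668 is in that span).
Nov 9, 1668 → Nov 9, 1669: 365 days.
Nov 9, 1669 → Nov 9, 1670: 365 days.
Nov 9, 1670 → Nov 9, 1671: 365 days.
Nov 9, 1671 → Nov 9, 1672: 366 days (Feb 29, 1672 is in that span).
Nov 9, 1672 → Nov 9, 1673: 365 days.
Nov 9, 1673 → Nov 9, 1674: 365 days.
Nov 9, 1674 → Nov 9, 1675: 365 days.
Nov 9, 1675 → Nov 9, 1676: 366 days (Feb 29, 1676 is in that span).
Nov 9, 1676 → Nov 9, 1677: 365 days.
Nov 9, 1677 → Nov 9, 1678: 365 days.
Nov 9, 1678 → Nov 9, 1679: 365 days.
Nov 9, 1679 → Nov 9, 1680: 366 days (Feb 29, 1680 is in that span).
Nov 9, 1680 → Dec 9, 1680: 30 days (November has 30).
Dec 9, 1680 → Jan 9, 1681: 31 days (December has 31).
Jan 9, 1681 → Feb 9, 1681: 31 days (January has 31).
Feb 9, 1681 → Mar 9, 1681: 28 days (February has 28).
Mar 9, 1681 → Apr 9, 1681: 31 days (March has 31).
Apr 9, 1681 → Apr 21, 1681: 12 days.
Total: 4912 days.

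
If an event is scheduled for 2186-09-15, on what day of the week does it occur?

January 1, 2186 is a Sunday.
Jan 1, 2186 → Feb 1, 2186: 31 days (January has 31).
Feb 1, 2186 → Mar 1, 2186: 28 days (February has 28).
Mar 1, 2186 → Apr 1, 2186: 31 days (March has 31).
Apr 1, 2186 → May 1, 2186: 30 days (April has 30).
May 1, 2186 → Jun 1, 2186: 31 days (May has 31).
Jun 1, 2186 → Jul 1, 2186: 30 days (June has 30).
Jul 1, 2186 → Aug 1, 2186: 31 days (July has 31).
Aug 1, 2186 → Sep 1, 2186: 31 days (August has 31).
Sep 1, 2186 → Sep 15, 2186: 14 days.
Total: 257 days.
257 mod 7 = 5, so Sunday + 5 = Friday.

Friday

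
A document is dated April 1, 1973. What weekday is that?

Sunday

Doomsday rule: the anchor day for the 1900s is Wednesday. For year 73: 73÷12 = 6 r 1, and 1÷4 = 0, so 6+1+0 = 7.
Wednesday + 7 ≡ Wednesday — that's 1973's doomsday.
In April the doomsday date is Apr 4.
Apr 1 is 3 days before Apr 4; 3 mod 7 = 3, so Wednesday − 3 = Sunday.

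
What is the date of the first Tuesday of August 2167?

August 4, 2167

August 1, 2167 is a Saturday.
The first Tuesday is therefore August 4 (3 days later).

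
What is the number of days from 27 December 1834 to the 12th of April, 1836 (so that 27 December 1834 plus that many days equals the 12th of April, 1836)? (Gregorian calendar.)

Dec 27, 1834 → Dec 27, 1835: 365 days.
Dec 27, 1835 → Jan 27, 1836: 31 days (December has 31).
Jan 27, 1836 → Feb 27, 1836: 31 days (January has 31).
Feb 27, 1836 → Mar 27, 1836: 29 days (February has 29).
Mar 27, 1836 → Apr 12, 1836: 16 days.
Total: 472 days.

472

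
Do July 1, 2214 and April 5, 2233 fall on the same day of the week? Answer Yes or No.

Yes

From Jul 1, 2214 to Apr 5, 2233 is 6853 days.
6853 mod 7 = 0, so they are the same weekday.
(Jul 1, 2214 is a Friday; Apr 5, 2233 is a Friday.)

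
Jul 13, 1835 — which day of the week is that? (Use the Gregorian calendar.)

January 1, 1835 is a Thursday.
Jan 1, 1835 → Feb 1, 1835: 31 days (January has 31).
Feb 1, 1835 → Mar 1, 1835: 28 days (February has 28).
Mar 1, 1835 → Apr 1, 1835: 31 days (March has 31).
Apr 1, 1835 → May 1, 1835: 30 days (April has 30).
May 1, 1835 → Jun 1, 1835: 31 days (May has 31).
Jun 1, 1835 → Jul 1, 1835: 30 days (June has 30).
Jul 1, 1835 → Jul 13, 1835: 12 days.
Total: 193 days.
193 mod 7 = 4, so Thursday + 4 = Monday.

Monday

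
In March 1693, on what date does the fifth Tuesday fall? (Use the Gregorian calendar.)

March 1, 1693 is a Sunday.
The first Tuesday is therefore March 3 (2 days later).
The fifth Tuesday is 3 + 4×7 = March 31.

March 31, 1693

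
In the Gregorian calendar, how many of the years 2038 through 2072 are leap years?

9

Multiples of 4 in [2038,2072]: 9.
Of those, multiples of 100: 0 (not leap unless ÷400).
Multiples of 400: 0.
Leap years = 9 − 0 + 0 = 9.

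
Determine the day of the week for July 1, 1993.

Doomsday rule: the anchor day for the 1900s is Wednesday. For year 93: 93÷12 = 7 r 9, and 9÷4 = 2, so 7+9+2 = 18.
Wednesday + 18 ≡ Sunday — that's 1993's doomsday.
In July the doomsday date is Jul 11.
Jul 1 is 10 days before Jul 11; 10 mod 7 = 3, so Sunday − 3 = Thursday.

Thursday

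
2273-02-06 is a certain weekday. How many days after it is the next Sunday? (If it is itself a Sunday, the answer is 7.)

Feb 6, 2273 is a Thursday.
From Thursday to the next Sunday is 3 days.

3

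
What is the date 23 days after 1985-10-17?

November 9, 1985

Oct has 31 days: +15 → Nov 1, 1985 (8 left).
+8 → Nov 9, 1985.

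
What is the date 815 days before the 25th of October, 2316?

−366 (one year; includes Feb 29, 2316) → Oct 25, 2315 (449 left).
−365 (one year) → Oct 25, 2314 (84 left).
−25 → Sep 30, 2314 (end of Sep, 30 days; 59 left).
−30 → Aug 31, 2314 (end of Aug, 31 days; 29 left).
−29 → Aug 2, 2314.

August 2, 2314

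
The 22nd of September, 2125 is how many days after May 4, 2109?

5985

May 4, 2109 → May 4, 2110: 365 days.
May 4, 2110 → May 4, 2111: 365 days.
May 4, 2111 → May 4, 2112: 366 days (Feb 29, 2112 is in that span).
May 4, 2112 → May 4, 2113: 365 days.
May 4, 2113 → May 4, 2114: 365 days.
May 4, 2114 → May 4, 2115: 365 days.
May 4, 2115 → May 4, 2116: 366 days (Feb 29, 2116 is in that span).
May 4, 2116 → May 4, 2117: 365 days.
May 4, 2117 → May 4, 2118: 365 days.
May 4, 2118 → May 4, 2119: 365 days.
May 4, 2119 → May 4, 2120: 366 days (Feb 29, 2120 is in that span).
May 4, 2120 → May 4, 2121: 365 days.
May 4, 2121 → May 4, 2122: 365 days.
May 4, 2122 → May 4, 2123: 365 days.
May 4, 2123 → May 4, 2124: 366 days (Feb 29, 2124 is in that span).
May 4, 2124 → May 4, 2125: 365 days.
May 4, 2125 → Jun 4, 2125: 31 days (May has 31).
Jun 4, 2125 → Jul 4, 2125: 30 days (June has 30).
Jul 4, 2125 → Aug 4, 2125: 31 days (July has 31).
Aug 4, 2125 → Sep 4, 2125: 31 days (August has 31).
Sep 4, 2125 → Sep 22, 2125: 18 days.
Total: 5985 days.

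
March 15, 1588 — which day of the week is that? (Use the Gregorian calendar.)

Tuesday

Doomsday rule: the anchor day for the 1500s is Wednesday. For year 88: 88÷12 = 7 r 4, and 4÷4 = 1, so 7+4+1 = 12.
Wednesday + 12 ≡ Monday — that's 1588's doomsday.
In March the doomsday date is Mar 14.
Mar 15 is 1 day after Mar 14; 1 mod 7 = 1, so Monday + 1 = Tuesday.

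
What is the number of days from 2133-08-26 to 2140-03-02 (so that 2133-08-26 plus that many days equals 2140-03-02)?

Aug 26, 2133 → Aug 26, 2134: 365 days.
Aug 26, 2134 → Aug 26, 2135: 365 days.
Aug 26, 2135 → Aug 26, 2136: 366 days (Feb 29, 2136 is in that span).
Aug 26, 2136 → Aug 26, 2137: 365 days.
Aug 26, 2137 → Aug 26, 2138: 365 days.
Aug 26, 2138 → Aug 26, 2139: 365 days.
Aug 26, 2139 → Sep 26, 2139: 31 days (August has 31).
Sep 26, 2139 → Oct 26, 2139: 30 days (September has 30).
Oct 26, 2139 → Nov 26, 2139: 31 days (October has 31).
Nov 26, 2139 → Dec 26, 2139: 30 days (November has 30).
Dec 26, 2139 → Jan 26, 2140: 31 days (December has 31).
Jan 26, 2140 → Feb 26, 2140: 31 days (January has 31).
Feb 26, 2140 → Mar 2, 2140: 5 days.
Total: 2380 days.

2380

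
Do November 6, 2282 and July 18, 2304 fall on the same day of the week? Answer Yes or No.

From Nov 6, 2282 to Jul 18, 2304 is 7924 days.
7924 mod 7 = 0, so they are the same weekday.
(Nov 6, 2282 is a Monday; Jul 18, 2304 is a Monday.)

Yes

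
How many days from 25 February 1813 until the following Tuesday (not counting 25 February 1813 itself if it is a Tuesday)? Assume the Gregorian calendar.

5

Feb 25, 1813 is a Thursday.
From Thursday to the next Tuesday is 5 days.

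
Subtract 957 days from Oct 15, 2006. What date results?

March 2, 2004

−365 (one year) → Oct 15, 2005 (592 left).
−365 (one year) → Oct 15, 2004 (227 left).
−15 → Sep 30, 2004 (end of Sep, 30 days; 212 left).
−30 → Aug 31, 2004 (end of Aug, 31 days; 182 left).
−31 → Jul 31, 2004 (end of Jul, 31 days; 151 left).
−31 → Jun 30, 2004 (end of Jun, 30 days; 120 left).
−30 → May 31, 2004 (end of May, 31 days; 90 left).
−31 → Apr 30, 2004 (end of Apr, 30 days; 59 left).
−30 → Mar 31, 2004 (end of Mar, 31 days; 29 left).
−29 → Mar 2, 2004.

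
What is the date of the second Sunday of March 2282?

March 1, 2282 is a Wednesday.
The first Sunday is therefore March 5 (4 days later).
The second Sunday is 5 + 1×7 = March 12.

March 12, 2282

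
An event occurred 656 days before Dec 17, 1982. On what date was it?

March 1, 1981

−365 (one year) → Dec 17, 1981 (291 left).
−17 → Nov 30, 1981 (end of Nov, 30 days; 274 left).
−30 → Oct 31, 1981 (end of Oct, 31 days; 244 left).
−31 → Sep 30, 1981 (end of Sep, 30 days; 213 left).
−30 → Aug 31, 1981 (end of Aug, 31 days; 183 left).
−31 → Jul 31, 1981 (end of Jul, 31 days; 152 left).
−31 → Jun 30, 1981 (end of Jun, 30 days; 121 left).
−30 → May 31, 1981 (end of May, 31 days; 91 left).
−31 → Apr 30, 1981 (end of Apr, 30 days; 60 left).
−30 → Mar 31, 1981 (end of Mar, 31 days; 30 left).
−30 → Mar 1, 1981.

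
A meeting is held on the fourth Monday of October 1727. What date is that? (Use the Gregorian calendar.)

October 27, 1727

October 1, 1727 is a Wednesday.
The first Monday is therefore October 6 (5 days later).
The fourth Monday is 6 + 3×7 = October 27.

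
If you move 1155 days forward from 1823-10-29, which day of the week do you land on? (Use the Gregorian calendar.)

First find the weekday of Oct 29, 1823. Doomsday rule: the anchor day for the 1800s is Friday. For year 23: 23÷12 = 1 r 11, and 11÷4 = 2, so 1+11+2 = 14.
Friday + 14 ≡ Friday — that's 1823's doomsday.
In October the doomsday date is Oct 10.
Oct 29 is 19 days after Oct 10; 19 mod 7 = 5, so Friday + 5 = Wednesday.
1155 mod 7 = 0, so 1155 days after a Wednesday is Wednesday + 0 = Wednesday.

Wednesday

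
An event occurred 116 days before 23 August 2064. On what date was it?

April 29, 2064

−23 → Jul 31, 2064 (end of Jul, 31 days; 93 left).
−31 → Jun 30, 2064 (end of Jun, 30 days; 62 left).
−30 → May 31, 2064 (end of May, 31 days; 32 left).
−31 → Apr 30, 2064 (end of Apr, 30 days; 1 left).
−1 → Apr 29, 2064.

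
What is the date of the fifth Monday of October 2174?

October 31, 2174

October 1, 2174 is a Saturday.
The first Monday is therefore October 3 (2 days later).
The fifth Monday is 3 + 4×7 = October 31.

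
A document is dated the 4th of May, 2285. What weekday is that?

Monday

Doomsday rule: the anchor day for the 2200s is Friday. For year 85: 85÷12 = 7 r 1, and 1÷4 = 0, so 7+1+0 = 8.
Friday + 8 ≡ Saturday — that's 2285's doomsday.
In May the doomsday date is May 9.
May 4 is 5 days before May 9; 5 mod 7 = 5, so Saturday − 5 = Monday.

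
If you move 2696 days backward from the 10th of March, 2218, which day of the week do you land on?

Monday

First find the weekday of Mar 10, 2218. Doomsday rule: the anchor day for the 2200s is Friday. For year 18: 18÷12 = 1 r 6, and 6÷4 = 1, so 1+6+1 = 8.
Friday + 8 ≡ Saturday — that's 2218's doomsday.
In March the doomsday date is Mar 14.
Mar 10 is 4 days before Mar 14; 4 mod 7 = 4, so Saturday − 4 = Tuesday.
2696 mod 7 = 1, so 2696 days before a Tuesday is Tuesday − 1 = Monday.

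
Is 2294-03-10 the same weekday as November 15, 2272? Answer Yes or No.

No

From Nov 15, 2272 to Mar 10, 2294 is 7785 days.
7785 mod 7 = 1, so they are different weekdays.
(Nov 15, 2272 is a Friday; Mar 10, 2294 is a Saturday.)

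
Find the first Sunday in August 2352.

August 1, 2352 is a Friday.
The first Sunday is therefore August 3 (2 days later).

August 3, 2352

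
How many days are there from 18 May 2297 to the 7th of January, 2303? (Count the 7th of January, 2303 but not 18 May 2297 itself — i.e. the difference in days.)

2059

May 18, 2297 → May 18, 2298: 365 days.
May 18, 2298 → May 18, 2299: 365 days.
May 18, 2299 → May 18, 2300: 365 days.
May 18, 2300 → May 18, 2301: 365 days.
May 18, 2301 → May 18, 2302: 365 days.
May 18, 2302 → Jun 18, 2302: 31 days (May has 31).
Jun 18, 2302 → Jul 18, 2302: 30 days (June has 30).
Jul 18, 2302 → Aug 18, 2302: 31 days (July has 31).
Aug 18, 2302 → Sep 18, 2302: 31 days (August has 31).
Sep 18, 2302 → Oct 18, 2302: 30 days (September has 30).
Oct 18, 2302 → Nov 18, 2302: 31 days (October has 31).
Nov 18, 2302 → Dec 18, 2302: 30 days (November has 30).
Dec 18, 2302 → Jan 7, 2303: 20 days.
Total: 2059 days.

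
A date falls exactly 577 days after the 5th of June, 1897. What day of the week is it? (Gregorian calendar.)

Tuesday

First find the weekday of Jun 5, 1897. Doomsday rule: the anchor day for the 1800s is Friday. For year 97: 97÷12 = 8 r 1, and 1÷4 = 0, so 8+1+0 = 9.
Friday + 9 ≡ Sunday — that's 1897's doomsday.
In June the doomsday date is Jun 6.
Jun 5 is 1 day before Jun 6; 1 mod 7 = 1, so Sunday − 1 = Saturday.
577 mod 7 = 3, so 577 days after a Saturday is Saturday + 3 = Tuesday.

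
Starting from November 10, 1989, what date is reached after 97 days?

Nov has 30 days: +21 → Dec 1, 1989 (76 left).
Dec has 31 days: +31 → Jan 1, 1990 (45 left).
Jan has 31 days: +31 → Feb 1, 1990 (14 left).
+14 → Feb 15, 1990.

February 15, 1990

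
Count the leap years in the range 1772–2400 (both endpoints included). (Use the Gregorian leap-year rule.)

Multiples of 4 in [1772,2400]: 158.
Of those, multiples of 100: 7 (not leap unless ÷400).
Multiples of 400: 2.
Leap years = 158 − 7 + 2 = 153.

153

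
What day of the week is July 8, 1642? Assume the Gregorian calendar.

Doomsday rule: the anchor day for the 1600s is Tuesday. For year 42: 42÷12 = 3 r 6, and 6÷4 = 1, so 3+6+1 = 10.
Tuesday + 10 ≡ Friday — that's 1642's doomsday.
In July the doomsday date is Jul 11.
Jul 8 is 3 days before Jul 11; 3 mod 7 = 3, so Friday − 3 = Tuesday.

Tuesday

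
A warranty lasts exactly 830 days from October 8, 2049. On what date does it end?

January 16, 2052

+365 (one year) → Oct 8, 2050 (465 left).
+365 (one year) → Oct 8, 2051 (100 left).
Oct has 31 days: +24 → Nov 1, 2051 (76 left).
Nov has 30 days: +30 → Dec 1, 2051 (46 left).
Dec has 31 days: +31 → Jan 1, 2052 (15 left).
+15 → Jan 16, 2052.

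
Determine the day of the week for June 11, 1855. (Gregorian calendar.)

January 1, 1855 is a Monday.
Jan 1, 1855 → Feb 1, 1855: 31 days (January has 31).
Feb 1, 1855 → Mar 1, 1855: 28 days (February has 28).
Mar 1, 1855 → Apr 1, 1855: 31 days (March has 31).
Apr 1, 1855 → May 1, 1855: 30 days (April has 30).
May 1, 1855 → Jun 1, 1855: 31 days (May has 31).
Jun 1, 1855 → Jun 11, 1855: 10 days.
Total: 161 days.
161 mod 7 = 0, so Monday + 0 = Monday.

Monday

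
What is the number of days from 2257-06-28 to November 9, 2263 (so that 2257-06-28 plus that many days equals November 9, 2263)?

2325

Jun 28, 2257 → Jun 28, 2258: 365 days.
Jun 28, 2258 → Jun 28, 2259: 365 days.
Jun 28, 2259 → Jun 28, 2260: 366 days (Feb 29, 2260 is in that span).
Jun 28, 2260 → Jun 28, 2261: 365 days.
Jun 28, 2261 → Jun 28, 2262: 365 days.
Jun 28, 2262 → Jun 28, 2263: 365 days.
Jun 28, 2263 → Jul 28, 2263: 30 days (June has 30).
Jul 28, 2263 → Aug 28, 2263: 31 days (July has 31).
Aug 28, 2263 → Sep 28, 2263: 31 days (August has 31).
Sep 28, 2263 → Oct 28, 2263: 30 days (September has 30).
Oct 28, 2263 → Nov 9, 2263: 12 days.
Total: 2325 days.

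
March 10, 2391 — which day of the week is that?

Sunday

Doomsday rule: the anchor day for the 2300s is Wednesday. For year 91: 91÷12 = 7 r 7, and 7÷4 = 1, so 7+7+1 = 15.
Wednesday + 15 ≡ Thursday — that's 2391's doomsday.
In March the doomsday date is Mar 14.
Mar 10 is 4 days before Mar 14; 4 mod 7 = 4, so Thursday − 4 = Sunday.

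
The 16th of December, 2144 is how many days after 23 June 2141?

1272

Jun 23, 2141 → Jun 23, 2142: 365 days.
Jun 23, 2142 → Jun 23, 2143: 365 days.
Jun 23, 2143 → Jun 23, 2144: 366 days (Feb 29, 2144 is in that span).
Jun 23, 2144 → Jul 23, 2144: 30 days (June has 30).
Jul 23, 2144 → Aug 23, 2144: 31 days (July has 31).
Aug 23, 2144 → Sep 23, 2144: 31 days (August has 31).
Sep 23, 2144 → Oct 23, 2144: 30 days (September has 30).
Oct 23, 2144 → Nov 23, 2144: 31 days (October has 31).
Nov 23, 2144 → Dec 16, 2144: 23 days.
Total: 1272 days.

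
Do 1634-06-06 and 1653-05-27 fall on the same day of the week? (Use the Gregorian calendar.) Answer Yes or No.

From Jun 6, 1634 to May 27, 1653 is 6930 days.
6930 mod 7 = 0, so they are the same weekday.
(Jun 6, 1634 is a Tuesday; May 27, 1653 is a Tuesday.)

Yes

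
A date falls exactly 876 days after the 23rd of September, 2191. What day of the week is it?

First find the weekday of Sep 23, 2191. Doomsday rule: the anchor day for the 2100s is Sunday. For year 91: 91÷12 = 7 r 7, and 7÷4 = 1, so 7+7+1 = 15.
Sunday + 15 ≡ Monday — that's 2191's doomsday.
In September the doomsday date is Sep 5.
Sep 23 is 18 days after Sep 5; 18 mod 7 = 4, so Monday + 4 = Friday.
876 mod 7 = 1, so 876 days after a Friday is Friday + 1 = Saturday.

Saturday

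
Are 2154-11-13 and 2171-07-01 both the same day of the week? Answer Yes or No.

From Nov 13, 2154 to Jul 1, 2171 is 6074 days.
6074 mod 7 = 5, so they are different weekdays.
(Nov 13, 2154 is a Wednesday; Jul 1, 2171 is a Monday.)

No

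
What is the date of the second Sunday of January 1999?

January 10, 1999

January 1, 1999 is a Friday.
The first Sunday is therefore January 3 (2 days later).
The second Sunday is 3 + 1×7 = January 10.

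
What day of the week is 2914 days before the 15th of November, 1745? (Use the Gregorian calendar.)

Saturday

First find the weekday of Nov 15, 1745. Doomsday rule: the anchor day for the 1700s is Sunday. For year 45: 45÷12 = 3 r 9, and 9÷4 = 2, so 3+9+2 = 14.
Sunday + 14 ≡ Sunday — that's 1745's doomsday.
In November the doomsday date is Nov 7.
Nov 15 is 8 days after Nov 7; 8 mod 7 = 1, so Sunday + 1 = Monday.
2914 mod 7 = 2, so 2914 days before a Monday is Monday − 2 = Saturday.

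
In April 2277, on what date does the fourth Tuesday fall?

April 24, 2277

April 1, 2277 is a Sunday.
The first Tuesday is therefore April 3 (2 days later).
The fourth Tuesday is 3 + 3×7 = April 24.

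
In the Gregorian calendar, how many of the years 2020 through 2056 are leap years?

10

Multiples of 4 in [2020,2056]: 10.
Of those, multiples of 100: 0 (not leap unless ÷400).
Multiples of 400: 0.
Leap years = 10 − 0 + 0 = 10.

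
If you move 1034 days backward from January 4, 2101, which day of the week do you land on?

First find the weekday of Jan 4, 2101. Doomsday rule: the anchor day for the 2100s is Sunday. For year 01: 1÷12 = 0 r 1, and 1÷4 = 0, so 0+1+0 = 1.
Sunday + 1 ≡ Monday — that's 2101's doomsday.
In January the doomsday date is Jan 3 (2101 is not a leap year).
Jan 4 is 1 day after Jan 3; 1 mod 7 = 1, so Monday + 1 = Tuesday.
1034 mod 7 = 5, so 1034 days before a Tuesday is Tuesday − 5 = Thursday.

Thursday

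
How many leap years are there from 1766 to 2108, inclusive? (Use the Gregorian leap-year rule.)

Multiples of 4 in [1766,2108]: 86.
Of those, multiples of 100: 4 (not leap unless ÷400).
Multiples of 400: 1.
Leap years = 86 − 4 + 1 = 83.

83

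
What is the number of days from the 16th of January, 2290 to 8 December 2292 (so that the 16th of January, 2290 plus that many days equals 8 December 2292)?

Jan 16, 2290 → Jan 16, 2291: 365 days.
Jan 16, 2291 → Jan 16, 2292: 365 days.
Jan 16, 2292 → Feb 16, 2292: 31 days (January has 31).
Feb 16, 2292 → Mar 16, 2292: 29 days (February has 29).
Mar 16, 2292 → Apr 16, 2292: 31 days (March has 31).
Apr 16, 2292 → May 16, 2292: 30 days (April has 30).
May 16, 2292 → Jun 16, 2292: 31 days (May has 31).
Jun 16, 2292 → Jul 16, 2292: 30 days (June has 30).
Jul 16, 2292 → Aug 16, 2292: 31 days (July has 31).
Aug 16, 2292 → Sep 16, 2292: 31 days (August has 31).
Sep 16, 2292 → Oct 16, 2292: 30 days (September has 30).
Oct 16, 2292 → Nov 16, 2292: 31 days (October has 31).
Nov 16, 2292 → Dec 8, 2292: 22 days.
Total: 1057 days.

1057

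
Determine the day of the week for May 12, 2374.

Sunday

Doomsday rule: the anchor day for the 2300s is Wednesday. For year 74: 74÷12 = 6 r 2, and 2÷4 = 0, so 6+2+0 = 8.
Wednesday + 8 ≡ Thursday — that's 2374's doomsday.
In May the doomsday date is May 9.
May 12 is 3 days after May 9; 3 mod 7 = 3, so Thursday + 3 = Sunday.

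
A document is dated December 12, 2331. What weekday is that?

Doomsday rule: the anchor day for the 2300s is Wednesday. For year 31: 31÷12 = 2 r 7, and 7÷4 = 1, so 2+7+1 = 10.
Wednesday + 10 ≡ Saturday — that's 2331's doomsday.
In December the doomsday date is Dec 12.
Dec 12 is the doomsday itself: Saturday.

Saturday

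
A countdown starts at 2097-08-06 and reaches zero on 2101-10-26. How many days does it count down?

1541

Aug 6, 2097 → Aug 6, 2098: 365 days.
Aug 6, 2098 → Aug 6, 2099: 365 days.
Aug 6, 2099 → Aug 6, 2100: 365 days.
Aug 6, 2100 → Aug 6, 2101: 365 days.
Aug 6, 2101 → Sep 6, 2101: 31 days (August has 31).
Sep 6, 2101 → Oct 6, 2101: 30 days (September has 30).
Oct 6, 2101 → Oct 26, 2101: 20 days.
Total: 1541 days.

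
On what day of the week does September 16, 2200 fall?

Tuesday

Doomsday rule: the anchor day for the 2200s is Friday. For year 00: 0÷12 = 0 r 0, and 0÷4 = 0, so 0+0+0 = 0.
Friday + 0 ≡ Friday — that's 2200's doomsday.
In September the doomsday date is Sep 5.
Sep 16 is 11 days after Sep 5; 11 mod 7 = 4, so Friday + 4 = Tuesday.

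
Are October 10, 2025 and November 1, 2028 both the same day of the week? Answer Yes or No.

No

From Oct 10, 2025 to Nov 1, 2028 is 1118 days.
1118 mod 7 = 5, so they are different weekdays.
(Oct 10, 2025 is a Friday; Nov 1, 2028 is a Wednesday.)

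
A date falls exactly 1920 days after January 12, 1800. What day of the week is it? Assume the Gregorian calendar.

Tuesday

First find the weekday of Jan 12, 1800. Doomsday rule: the anchor day for the 1800s is Friday. For year 00: 0÷12 = 0 r 0, and 0÷4 = 0, so 0+0+0 = 0.
Friday + 0 ≡ Friday — that's 1800's doomsday.
In January the doomsday date is Jan 3 (1800 is not a leap year (divisible by 100 but not 400)).
Jan 12 is 9 days after Jan 3; 9 mod 7 = 2, so Friday + 2 = Sunday.
1920 mod 7 = 2, so 1920 days after a Sunday is Sunday + 2 = Tuesday.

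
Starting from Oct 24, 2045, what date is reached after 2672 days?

+365 (one year) → Oct 24, 2046 (2307 left).
+365 (one year) → Oct 24, 2047 (1942 left).
+366 (one year; includes Feb 29, 2048) → Oct 24, 2048 (1576 left).
+365 (one year) → Oct 24, 2049 (1211 left).
+365 (one year) → Oct 24, 2050 (846 left).
+365 (one year) → Oct 24, 2051 (481 left).
+366 (one year; includes Feb 29, 2052) → Oct 24, 2052 (115 left).
Oct has 31 days: +8 → Nov 1, 2052 (107 left).
Nov has 30 days: +30 → Dec 1, 2052 (77 left).
Dec has 31 days: +31 → Jan 1, 2053 (46 left).
Jan has 31 days: +31 → Feb 1, 2053 (15 left).
+15 → Feb 16, 2053.

February 16, 2053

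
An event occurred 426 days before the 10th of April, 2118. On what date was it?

February 8, 2117

−365 (one year) → Apr 10, 2117 (61 left).
−10 → Mar 31, 2117 (end of Mar, 31 days; 51 left).
−31 → Feb 28, 2117 (end of Feb, 28 days; 20 left).
−20 → Feb 8, 2117.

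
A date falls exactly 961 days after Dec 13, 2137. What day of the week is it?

Dec 13, 2137 is a Friday.
961 mod 7 = 2, so 961 days after a Friday is Friday + 2 = Sunday.

Sunday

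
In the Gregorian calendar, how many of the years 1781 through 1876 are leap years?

23

Multiples of 4 in [1781,1876]: 24.
Of those, multiples of 100: 1 (not leap unless ÷400).
Multiples of 400: 0.
Leap years = 24 − 1 + 0 = 23.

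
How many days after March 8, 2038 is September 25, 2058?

Mar 8, 2038 → Mar 8, 2039: 365 days.
Mar 8, 2039 → Mar 8, 2040: 366 days (Feb 29, 2040 is in that span).
Mar 8, 2040 → Mar 8, 2041: 365 days.
Mar 8, 2041 → Mar 8, 2042: 365 days.
Mar 8, 2042 → Mar 8, 2043: 365 days.
Mar 8, 2043 → Mar 8, 2044: 366 days (Feb 29, 2044 is in that span).
Mar 8, 2044 → Mar 8, 2045: 365 days.
Mar 8, 2045 → Mar 8, 2046: 365 days.
Mar 8, 2046 → Mar 8, 2047: 365 days.
Mar 8, 2047 → Mar 8, 2048: 366 days (Feb 29, 2048 is in that span).
Mar 8, 2048 → Mar 8, 2049: 365 days.
Mar 8, 2049 → Mar 8, 2050: 365 days.
Mar 8, 2050 → Mar 8, 2051: 365 days.
Mar 8, 2051 → Mar 8, 2052: 366 days (Feb 29, 2052 is in that span).
Mar 8, 2052 → Mar 8, 2053: 365 days.
Mar 8, 2053 → Mar 8, 2054: 365 days.
Mar 8, 2054 → Mar 8, 2055: 365 days.
Mar 8, 2055 → Mar 8, 2056: 366 days (Feb 29, 2056 is in that span).
Mar 8, 2056 → Mar 8, 2057: 365 days.
Mar 8, 2057 → Mar 8, 2058: 365 days.
Mar 8, 2058 → Apr 8, 2058: 31 days (March has 31).
Apr 8, 2058 → May 8, 2058: 30 days (April has 30).
May 8, 2058 → Jun 8, 2058: 31 days (May has 31).
Jun 8, 2058 → Jul 8, 2058: 30 days (June has 30).
Jul 8, 2058 → Aug 8, 2058: 31 days (July has 31).
Aug 8, 2058 → Sep 8, 2058: 31 days (August has 31).
Sep 8, 2058 → Sep 25, 2058: 17 days.
Total: 7506 days.

7506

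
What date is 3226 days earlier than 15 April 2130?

June 15, 2121

−365 (one year) → Apr 15, 2129 (2861 left).
−365 (one year) → Apr 15, 2128 (2496 left).
−366 (one year; includes Feb 29, 2128) → Apr 15, 2127 (2130 left).
−365 (one year) → Apr 15, 2126 (1765 left).
−365 (one year) → Apr 15, 2125 (1400 left).
−365 (one year) → Apr 15, 2124 (1035 left).
−366 (one year; includes Feb 29, 2124) → Apr 15, 2123 (669 left).
−365 (one year) → Apr 15, 2122 (304 left).
−15 → Mar 31, 2122 (end of Mar, 31 days; 289 left).
−31 → Feb 28, 2122 (end of Feb, 28 days; 258 left).
−28 → Jan 31, 2122 (end of Jan, 31 days; 230 left).
−31 → Dec 31, 2121 (end of Dec, 31 days; 199 left).
−31 → Nov 30, 2121 (end of Nov, 30 days; 168 left).
−30 → Oct 31, 2121 (end of Oct, 31 days; 138 left).
−31 → Sep 30, 2121 (end of Sep, 30 days; 107 left).
−30 → Aug 31, 2121 (end of Aug, 31 days; 77 left).
−31 → Jul 31, 2121 (end of Jul, 31 days; 46 left).
−31 → Jun 30, 2121 (end of Jun, 30 days; 15 left).
−15 → Jun 15, 2121.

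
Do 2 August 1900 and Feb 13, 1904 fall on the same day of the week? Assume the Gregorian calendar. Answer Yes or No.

From Aug 2, 1900 to Feb 13, 1904 is 1290 days.
1290 mod 7 = 2, so they are different weekdays.
(Aug 2, 1900 is a Thursday; Feb 13, 1904 is a Saturday.)

No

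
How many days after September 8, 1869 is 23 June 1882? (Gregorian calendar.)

Sep 8, 1869 → Sep 8, 1870: 365 days.
Sep 8, 1870 → Sep 8, 1871: 365 days.
Sep 8, 1871 → Sep 8, 1872: 366 days (Feb 29, 1872 is in that span).
Sep 8, 1872 → Sep 8, 1873: 365 days.
Sep 8, 1873 → Sep 8, 1874: 365 days.
Sep 8, 1874 → Sep 8, 1875: 365 days.
Sep 8, 1875 → Sep 8, 1876: 366 days (Feb 29, 1876 is in that span).
Sep 8, 1876 → Sep 8, 1877: 365 days.
Sep 8, 1877 → Sep 8, 1878: 365 days.
Sep 8, 1878 → Sep 8, 1879: 365 days.
Sep 8, 1879 → Sep 8, 1880: 366 days (Feb 29, 1880 is in that span).
Sep 8, 1880 → Sep 8, 1881: 365 days.
Sep 8, 1881 → Oct 8, 1881: 30 days (September has 30).
Oct 8, 1881 → Nov 8, 1881: 31 days (October has 31).
Nov 8, 1881 → Dec 8, 1881: 30 days (November has 30).
Dec 8, 1881 → Jan 8, 1882: 31 days (December has 31).
Jan 8, 1882 → Feb 8, 1882: 31 days (January has 31).
Feb 8, 1882 → Mar 8, 1882: 28 days (February has 28).
Mar 8, 1882 → Apr 8, 1882: 31 days (March has 31).
Apr 8, 1882 → May 8, 1882: 30 days (April has 30).
May 8, 1882 → Jun 8, 1882: 31 days (May has 31).
Jun 8, 1882 → Jun 23, 1882: 15 days.
Total: 4671 days.

4671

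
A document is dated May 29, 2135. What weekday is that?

Sunday

Doomsday rule: the anchor day for the 2100s is Sunday. For year 35: 35÷12 = 2 r 11, and 11÷4 = 2, so 2+11+2 = 15.
Sunday + 15 ≡ Monday — that's 2135's doomsday.
In May the doomsday date is May 9.
May 29 is 20 days after May 9; 20 mod 7 = 6, so Monday + 6 = Sunday.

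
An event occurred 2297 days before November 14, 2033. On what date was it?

−365 (one year) → Nov 14, 2032 (1932 left).
−366 (one year; includes Feb 29, 2032) → Nov 14, 2031 (1566 left).
−365 (one year) → Nov 14, 2030 (1201 left).
−365 (one year) → Nov 14, 2029 (836 left).
−365 (one year) → Nov 14, 2028 (471 left).
−366 (one year; includes Feb 29, 2028) → Nov 14, 2027 (105 left).
−14 → Oct 31, 2027 (end of Oct, 31 days; 91 left).
−31 → Sep 30, 2027 (end of Sep, 30 days; 60 left).
−30 → Aug 31, 2027 (end of Aug, 31 days; 30 left).
−30 → Aug 1, 2027.

August 1, 2027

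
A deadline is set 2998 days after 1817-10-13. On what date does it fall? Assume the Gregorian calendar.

+365 (one year) → Oct 13, 1818 (2633 left).
+365 (one year) → Oct 13, 1819 (2268 left).
+366 (one year; includes Feb 29, 1820) → Oct 13, 1820 (1902 left).
+365 (one year) → Oct 13, 1821 (1537 left).
+365 (one year) → Oct 13, 1822 (1172 left).
+365 (one year) → Oct 13, 1823 (807 left).
+366 (one year; includes Feb 29, 1824) → Oct 13, 1824 (441 left).
+365 (one year) → Oct 13, 1825 (76 left).
Oct has 31 days: +19 → Nov 1, 1825 (57 left).
Nov has 30 days: +30 → Dec 1, 1825 (27 left).
+27 → Dec 28, 1825.

December 28, 1825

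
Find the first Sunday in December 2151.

December 1, 2151 is a Wednesday.
The first Sunday is therefore December 5 (4 days later).

December 5, 2151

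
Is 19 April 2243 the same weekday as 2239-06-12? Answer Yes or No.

Yes

From Jun 12, 2239 to Apr 19, 2243 is 1407 days.
1407 mod 7 = 0, so they are the same weekday.
(Jun 12, 2239 is a Wednesday; Apr 19, 2243 is a Wednesday.)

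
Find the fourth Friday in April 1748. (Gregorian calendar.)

April 26, 1748

April 1, 1748 is a Monday.
The first Friday is therefore April 5 (4 days later).
The fourth Friday is 5 + 3×7 = April 26.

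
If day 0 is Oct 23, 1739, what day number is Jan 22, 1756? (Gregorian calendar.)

Oct 23, 1739 → Oct 23, 1740: 366 days (Feb 29, 1740 is in that span).
Oct 23, 1740 → Oct 23, 1741: 365 days.
Oct 23, 1741 → Oct 23, 1742: 365 days.
Oct 23, 1742 → Oct 23, 1743: 365 days.
Oct 23, 1743 → Oct 23, 1744: 366 days (Feb 29, 1744 is in that span).
Oct 23, 1744 → Oct 23, 1745: 365 days.
Oct 23, 1745 → Oct 23, 1746: 365 days.
Oct 23, 1746 → Oct 23, 1747: 365 days.
Oct 23, 1747 → Oct 23, 1748: 366 days (Feb 29, 1748 is in that span).
Oct 23, 1748 → Oct 23, 1749: 365 days.
Oct 23, 1749 → Oct 23, 1750: 365 days.
Oct 23, 1750 → Oct 23, 1751: 365 days.
Oct 23, 1751 → Oct 23, 1752: 366 days (Feb 29, 1752 is in that span).
Oct 23, 1752 → Oct 23, 1753: 365 days.
Oct 23, 1753 → Oct 23, 1754: 365 days.
Oct 23, 1754 → Oct 23, 1755: 365 days.
Oct 23, 1755 → Nov 23, 1755: 31 days (October has 31).
Nov 23, 1755 → Dec 23, 1755: 30 days (November has 30).
Dec 23, 1755 → Jan 22, 1756: 30 days.
Total: 5935 days.

5935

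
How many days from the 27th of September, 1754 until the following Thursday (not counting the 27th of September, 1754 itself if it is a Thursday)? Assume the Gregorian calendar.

Sep 27, 1754 is a Friday.
From Friday to the next Thursday is 6 days.

6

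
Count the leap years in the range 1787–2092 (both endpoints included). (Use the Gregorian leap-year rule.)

Multiples of 4 in [1787,2092]: 77.
Of those, multiples of 100: 3 (not leap unless ÷400).
Multiples of 400: 1.
Leap years = 77 − 3 + 1 = 75.

75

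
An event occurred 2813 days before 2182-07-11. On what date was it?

October 28, 2174

−365 (one year) → Jul 11, 2181 (2448 left).
−365 (one year) → Jul 11, 2180 (2083 left).
−366 (one year; includes Feb 29, 2180) → Jul 11, 2179 (1717 left).
−365 (one year) → Jul 11, 2178 (1352 left).
−365 (one year) → Jul 11, 2177 (987 left).
−365 (one year) → Jul 11, 2176 (622 left).
−366 (one year; includes Feb 29, 2176) → Jul 11, 2175 (256 left).
−11 → Jun 30, 2175 (end of Jun, 30 days; 245 left).
−30 → May 31, 2175 (end of May, 31 days; 215 left).
−31 → Apr 30, 2175 (end of Apr, 30 days; 184 left).
−30 → Mar 31, 2175 (end of Mar, 31 days; 154 left).
−31 → Feb 28, 2175 (end of Feb, 28 days; 123 left).
−28 → Jan 31, 2175 (end of Jan, 31 days; 95 left).
−31 → Dec 31, 2174 (end of Dec, 31 days; 64 left).
−31 → Nov 30, 2174 (end of Nov, 30 days; 33 left).
−30 → Oct 31, 2174 (end of Oct, 31 days; 3 left).
−3 → Oct 28, 2174.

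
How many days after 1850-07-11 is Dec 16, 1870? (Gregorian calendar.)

7463

Jul 11, 1850 → Jul 11, 1851: 365 days.
Jul 11, 1851 → Jul 11, 1852: 366 days (Feb 29, 1852 is in that span).
Jul 11, 1852 → Jul 11, 1853: 365 days.
Jul 11, 1853 → Jul 11, 1854: 365 days.
Jul 11, 1854 → Jul 11, 1855: 365 days.
Jul 11, 1855 → Jul 11, 1856: 366 days (Feb 29, 1856 is in that span).
Jul 11, 1856 → Jul 11, 1857: 365 days.
Jul 11, 1857 → Jul 11, 1858: 365 days.
Jul 11, 1858 → Jul 11, 1859: 365 days.
Jul 11, 1859 → Jul 11, 1860: 366 days (Feb 29, 1860 is in that span).
Jul 11, 1860 → Jul 11, 1861: 365 days.
Jul 11, 1861 → Jul 11, 1862: 365 days.
Jul 11, 1862 → Jul 11, 1863: 365 days.
Jul 11, 1863 → Jul 11, 1864: 366 days (Feb 29, 1864 is in that span).
Jul 11, 1864 → Jul 11, 1865: 365 days.
Jul 11, 1865 → Jul 11, 1866: 365 days.
Jul 11, 1866 → Jul 11, 1867: 365 days.
Jul 11, 1867 → Jul 11, 1868: 366 days (Feb 29, 1868 is in that span).
Jul 11, 1868 → Jul 11, 1869: 365 days.
Jul 11, 1869 → Jul 11, 1870: 365 days.
Jul 11, 1870 → Aug 11, 1870: 31 days (July has 31).
Aug 11, 1870 → Sep 11, 1870: 31 days (August has 31).
Sep 11, 1870 → Oct 11, 1870: 30 days (September has 30).
Oct 11, 1870 → Nov 11, 1870: 31 days (October has 31).
Nov 11, 1870 → Dec 11, 1870: 30 days (November has 30).
Dec 11, 1870 → Dec 16, 1870: 5 days.
Total: 7463 days.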